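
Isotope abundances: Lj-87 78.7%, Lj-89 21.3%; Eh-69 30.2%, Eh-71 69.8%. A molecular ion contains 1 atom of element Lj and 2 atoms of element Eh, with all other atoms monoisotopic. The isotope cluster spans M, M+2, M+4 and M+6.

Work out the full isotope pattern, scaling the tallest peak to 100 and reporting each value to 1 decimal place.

15.2 : 74.2 : 100.0 : 21.9

Element Lj pattern (n=1): 0.7870 : 0.2130
Element Eh pattern (n=2): 0.091204 : 0.421592 : 0.487204
Convolve the two distributions (both contribute in 2-u steps):
  M: 0.7870×0.091204 = 0.071778
  M+2: 0.7870×0.421592 + 0.2130×0.091204 = 0.351219
  M+4: 0.7870×0.487204 + 0.2130×0.421592 = 0.473229
  M+6: 0.2130×0.487204 = 0.103774
Scale to base peak (0.473229) = 100: 15.2 : 74.2 : 100.0 : 21.9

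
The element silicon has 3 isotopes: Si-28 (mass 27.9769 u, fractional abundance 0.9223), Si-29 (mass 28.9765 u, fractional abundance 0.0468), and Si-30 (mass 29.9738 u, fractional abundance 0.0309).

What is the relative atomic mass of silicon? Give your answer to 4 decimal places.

The abundance-weighted mean is 0.9223 × 27.9769 + 0.0468 × 28.9765 + 0.0309 × 29.9738
= 25.80309 + 1.35610 + 0.92619 = 28.08538 u

28.0854 u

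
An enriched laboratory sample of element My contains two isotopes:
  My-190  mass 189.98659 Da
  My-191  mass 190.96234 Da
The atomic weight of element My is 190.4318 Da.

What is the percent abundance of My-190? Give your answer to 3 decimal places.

With x = fraction of My-190 (so My-191 is 1 − x):
189.98659·x + 190.96234·(1 − x) = 190.4318
(189.98659 − 190.96234)·x = 190.4318 − 190.96234
x = -0.53054 / -0.97575 = 0.54373 → 54.373% My-190, 45.627% My-191.

54.373%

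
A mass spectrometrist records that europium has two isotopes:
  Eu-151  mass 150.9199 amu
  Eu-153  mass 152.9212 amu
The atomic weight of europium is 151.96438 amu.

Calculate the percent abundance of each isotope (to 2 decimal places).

Eu-151: 47.81%, Eu-153: 52.19%

Let x be the fractional abundance of Eu-151; then Eu-153 has abundance 1 − x.
150.9199·x + 152.9212·(1 − x) = 151.96438
(150.9199 − 152.9212)·x = 151.96438 − 152.9212
x = -0.95682 / -2.0013 = 0.47810 → 47.81% Eu-151, 52.19% Eu-153.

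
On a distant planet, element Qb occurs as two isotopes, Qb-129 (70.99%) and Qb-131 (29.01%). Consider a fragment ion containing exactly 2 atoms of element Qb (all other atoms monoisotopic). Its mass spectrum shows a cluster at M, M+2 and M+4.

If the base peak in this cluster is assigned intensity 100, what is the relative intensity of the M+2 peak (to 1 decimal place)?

81.7

Term probabilities: M 0.5040, M+2 0.4119, M+4 0.0842. Base peak = M.
P(M) = C(2,0) × 0.7099^2 × 0.2901^0 = 1 × 0.50395801 × 1.0000 = 0.503958 (base)
P(M+2) = C(2,1) × 0.7099^1 × 0.2901^1 = 2 × 0.7099 × 0.2901 = 0.411884
Relative intensity = 0.411884 / 0.503958 × 100 = 81.7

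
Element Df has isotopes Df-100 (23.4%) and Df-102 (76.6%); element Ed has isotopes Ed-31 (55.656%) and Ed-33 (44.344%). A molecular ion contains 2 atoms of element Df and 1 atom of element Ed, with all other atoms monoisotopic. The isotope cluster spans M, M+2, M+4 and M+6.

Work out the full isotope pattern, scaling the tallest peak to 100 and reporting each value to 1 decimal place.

6.3 : 46.1 : 100.0 : 53.6

Element Df pattern (n=2): 0.054756 : 0.358488 : 0.586756
Element Ed pattern (n=1): 0.55656 : 0.44344
Convolve the two distributions (both contribute in 2-u steps):
  M: 0.054756×0.55656 = 0.030475
  M+2: 0.054756×0.44344 + 0.358488×0.55656 = 0.223801
  M+4: 0.358488×0.44344 + 0.586756×0.55656 = 0.485533
  M+6: 0.586756×0.44344 = 0.260191
Scale to base peak (0.485533) = 100: 6.3 : 46.1 : 100.0 : 53.6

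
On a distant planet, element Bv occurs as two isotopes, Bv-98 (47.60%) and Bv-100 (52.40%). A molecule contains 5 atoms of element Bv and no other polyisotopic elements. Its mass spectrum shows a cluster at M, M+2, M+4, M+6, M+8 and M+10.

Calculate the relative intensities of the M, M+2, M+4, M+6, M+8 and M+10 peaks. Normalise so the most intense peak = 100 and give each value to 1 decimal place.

7.5 : 41.3 : 90.8 : 100.0 : 55.0 : 12.1

Each Bv atom is independently Bv-98 (p = 0.4760) or Bv-100 (q = 0.5240); the cluster is the binomial expansion (p + q)^5.
P(M) = 0.4760^5 = 0.024436
P(M+2) = 5 × 0.4760^4 × 0.5240^1 = 0.134502
P(M+4) = 10 × 0.4760^3 × 0.5240^2 = 0.296131
P(M+6) = 10 × 0.4760^2 × 0.5240^3 = 0.325993
P(M+8) = 5 × 0.4760^1 × 0.5240^4 = 0.179433
P(M+10) = 0.5240^5 = 0.039505
The M+6 peak is largest (0.325993); scaling to 100 gives 7.5 : 41.3 : 90.8 : 100.0 : 55.0 : 12.1.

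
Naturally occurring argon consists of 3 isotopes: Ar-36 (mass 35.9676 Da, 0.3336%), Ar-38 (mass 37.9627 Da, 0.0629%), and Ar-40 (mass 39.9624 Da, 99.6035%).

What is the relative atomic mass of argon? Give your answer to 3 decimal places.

Weight each isotope mass by its fractional abundance: 0.003336 × 35.9676 + 0.000629 × 37.9627 + 0.996035 × 39.9624
= 0.11999 + 0.02388 + 39.80395 = 39.94782 Da

39.948 Da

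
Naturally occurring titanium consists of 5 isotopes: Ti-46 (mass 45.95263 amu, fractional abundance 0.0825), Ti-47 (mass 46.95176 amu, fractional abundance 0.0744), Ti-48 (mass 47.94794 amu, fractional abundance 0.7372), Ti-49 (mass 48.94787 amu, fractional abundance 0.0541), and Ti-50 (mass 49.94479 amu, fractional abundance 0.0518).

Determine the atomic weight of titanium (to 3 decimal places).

Average mass = Σ (abundance × isotope mass) = 0.0825 × 45.95263 + 0.0744 × 46.95176 + 0.7372 × 47.94794 + 0.0541 × 48.94787 + 0.0518 × 49.94479
= 3.791092 + 3.493211 + 35.347221 + 2.648080 + 2.587140 = 47.866744 amu

47.867 amu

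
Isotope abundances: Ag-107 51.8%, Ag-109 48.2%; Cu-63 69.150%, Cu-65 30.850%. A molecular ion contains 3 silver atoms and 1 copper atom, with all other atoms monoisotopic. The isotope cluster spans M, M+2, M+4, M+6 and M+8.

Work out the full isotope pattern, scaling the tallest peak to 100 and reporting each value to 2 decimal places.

Silver pattern (n=3): 0.13899183 : 0.3879965 : 0.3610315 : 0.11198017
Copper pattern (n=1): 0.6915 : 0.3085
Convolve the two distributions (both contribute in 2-u steps):
  M: 0.13899183×0.6915 = 0.096113
  M+2: 0.13899183×0.3085 + 0.3879965×0.6915 = 0.311179
  M+4: 0.3879965×0.3085 + 0.3610315×0.6915 = 0.369350
  M+6: 0.3610315×0.3085 + 0.11198017×0.6915 = 0.188813
  M+8: 0.11198017×0.3085 = 0.034546
Scale to base peak (0.369350) = 100: 26.02 : 84.25 : 100.00 : 51.12 : 9.35

26.02 : 84.25 : 100.00 : 51.12 : 9.35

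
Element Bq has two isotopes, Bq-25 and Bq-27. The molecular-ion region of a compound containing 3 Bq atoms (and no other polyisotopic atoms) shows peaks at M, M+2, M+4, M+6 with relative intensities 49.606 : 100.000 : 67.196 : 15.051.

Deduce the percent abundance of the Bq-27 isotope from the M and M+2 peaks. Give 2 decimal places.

40.19%

Write p for the Bq-25 fraction. I(M+2)/I(M) = [C(3,1)·p^2·(1−p)] / p^3 = 3·(1−p)/p = 100.000/49.606 = 2.0159
(1−p)/p = 2.0159/3 = 0.6720  ⇒  p = 1/(1 + 0.6720) = 0.5981
Bq-25: 59.81%, Bq-27: 40.19%.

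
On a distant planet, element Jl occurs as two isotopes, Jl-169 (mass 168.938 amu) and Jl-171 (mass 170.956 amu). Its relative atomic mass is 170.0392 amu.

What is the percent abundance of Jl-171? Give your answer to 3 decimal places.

54.569%

Writing the weighted mean with unknown fraction x of Jl-169:
168.938·x + 170.956·(1 − x) = 170.0392
(168.938 − 170.956)·x = 170.0392 − 170.956
x = -0.9168 / -2.018 = 0.45431 → 45.431% Jl-169, 54.569% Jl-171.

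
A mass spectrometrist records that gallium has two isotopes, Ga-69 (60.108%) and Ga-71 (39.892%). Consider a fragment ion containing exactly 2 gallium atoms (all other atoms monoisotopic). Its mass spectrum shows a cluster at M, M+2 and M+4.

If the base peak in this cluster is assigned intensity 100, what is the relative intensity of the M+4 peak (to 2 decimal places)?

Binomial terms of (0.60108 + 0.39892)^2: M 0.3613, M+2 0.4796, M+4 0.1591 → M+2 is the base peak.
P(M+2) = C(2,1) × 0.60108^1 × 0.39892^1 = 2 × 0.60108 × 0.39892 = 0.479566 (base)
P(M+4) = C(2,2) × 0.60108^0 × 0.39892^2 = 1 × 1.0000 × 0.15913717 = 0.159137
Relative intensity = 0.159137 / 0.479566 × 100 = 33.18

33.18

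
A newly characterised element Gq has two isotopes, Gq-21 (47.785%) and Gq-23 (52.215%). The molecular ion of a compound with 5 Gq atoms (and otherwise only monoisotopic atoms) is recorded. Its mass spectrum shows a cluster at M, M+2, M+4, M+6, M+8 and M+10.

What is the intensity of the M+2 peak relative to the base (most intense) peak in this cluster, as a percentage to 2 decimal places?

41.88%

(0.47785 + 0.52215)^5 gives M 0.0249, M+2 0.1361, M+4 0.2975, M+6 0.3251, M+8 0.1776, M+10 0.0388; the largest is M+6.
P(M+6) = C(5,3) × 0.47785^2 × 0.52215^3 = 10 × 0.22834062 × 0.1423593 = 0.325064 (base)
P(M+2) = C(5,1) × 0.47785^4 × 0.52215^1 = 5 × 0.05213944 × 0.52215 = 0.136123
Relative intensity = 0.136123 / 0.325064 × 100 = 41.88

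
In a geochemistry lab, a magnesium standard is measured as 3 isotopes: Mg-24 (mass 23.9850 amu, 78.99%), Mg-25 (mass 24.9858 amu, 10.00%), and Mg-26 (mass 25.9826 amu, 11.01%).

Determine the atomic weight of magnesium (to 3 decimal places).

Weight each isotope mass by its fractional abundance: 0.7899 × 23.9850 + 0.1000 × 24.9858 + 0.1101 × 25.9826
= 18.94575 + 2.49858 + 2.86068 = 24.30501 amu

24.305 amu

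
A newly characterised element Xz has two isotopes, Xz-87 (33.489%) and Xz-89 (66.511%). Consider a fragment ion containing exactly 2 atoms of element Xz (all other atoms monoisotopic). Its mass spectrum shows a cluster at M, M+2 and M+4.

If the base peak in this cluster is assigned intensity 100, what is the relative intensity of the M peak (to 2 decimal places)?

25.18

Term probabilities: M 0.1122, M+2 0.4455, M+4 0.4424. Base peak = M+2.
P(M+2) = C(2,1) × 0.33489^1 × 0.66511^1 = 2 × 0.33489 × 0.66511 = 0.445477 (base)
P(M) = C(2,0) × 0.33489^2 × 0.66511^0 = 1 × 0.11215131 × 1.0000 = 0.112151
Relative intensity = 0.112151 / 0.445477 × 100 = 25.18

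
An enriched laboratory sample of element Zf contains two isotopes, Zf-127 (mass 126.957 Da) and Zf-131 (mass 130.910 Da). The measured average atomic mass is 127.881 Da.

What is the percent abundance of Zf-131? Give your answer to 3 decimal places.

23.375%

Let x be the fractional abundance of Zf-127; then Zf-131 has abundance 1 − x.
126.957·x + 130.910·(1 − x) = 127.881
(126.957 − 130.910)·x = 127.881 − 130.910
x = -3.029 / -3.953 = 0.76625 → 76.625% Zf-127, 23.375% Zf-131.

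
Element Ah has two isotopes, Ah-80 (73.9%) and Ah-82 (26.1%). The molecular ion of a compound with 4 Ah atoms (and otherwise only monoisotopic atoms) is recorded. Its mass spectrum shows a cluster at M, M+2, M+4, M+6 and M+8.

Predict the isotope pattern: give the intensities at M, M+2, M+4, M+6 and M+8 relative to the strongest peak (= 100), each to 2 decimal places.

70.79 : 100.00 : 52.98 : 12.47 : 1.10

The 4 Ah atoms are independent, so intensities follow the terms of (0.739 + 0.261)^4.
P(M) = 0.739^4 = 0.298248
P(M+2) = 4 × 0.739^3 × 0.261^1 = 0.421341
P(M+4) = 6 × 0.739^2 × 0.261^2 = 0.223214
P(M+6) = 4 × 0.739^1 × 0.261^3 = 0.052556
P(M+8) = 0.261^4 = 0.004640
The M+2 peak is largest (0.421341); scaling to 100 gives 70.79 : 100.00 : 52.98 : 12.47 : 1.10.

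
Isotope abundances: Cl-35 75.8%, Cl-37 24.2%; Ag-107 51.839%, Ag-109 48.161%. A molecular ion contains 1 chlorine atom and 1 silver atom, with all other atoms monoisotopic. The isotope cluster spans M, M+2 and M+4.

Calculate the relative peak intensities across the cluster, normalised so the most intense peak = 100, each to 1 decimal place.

80.1 : 100.0 : 23.8

Chlorine pattern (n=1): 0.7580 : 0.2420
Silver pattern (n=1): 0.51839 : 0.48161
Convolve the two distributions (both contribute in 2-u steps):
  M: 0.7580×0.51839 = 0.392940
  M+2: 0.7580×0.48161 + 0.2420×0.51839 = 0.490511
  M+4: 0.2420×0.48161 = 0.116550
Scale to base peak (0.490511) = 100: 80.1 : 100.0 : 23.8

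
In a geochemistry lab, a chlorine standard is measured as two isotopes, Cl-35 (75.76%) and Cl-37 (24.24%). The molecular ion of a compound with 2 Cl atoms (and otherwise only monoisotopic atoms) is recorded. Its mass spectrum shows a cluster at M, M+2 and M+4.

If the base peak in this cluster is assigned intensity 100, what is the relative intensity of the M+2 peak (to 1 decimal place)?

64.0

Term probabilities: M 0.5740, M+2 0.3673, M+4 0.0588. Base peak = M.
P(M) = C(2,0) × 0.7576^2 × 0.2424^0 = 1 × 0.57395776 × 1.0000 = 0.573958 (base)
P(M+2) = C(2,1) × 0.7576^1 × 0.2424^1 = 2 × 0.7576 × 0.2424 = 0.367284
Relative intensity = 0.367284 / 0.573958 × 100 = 64.0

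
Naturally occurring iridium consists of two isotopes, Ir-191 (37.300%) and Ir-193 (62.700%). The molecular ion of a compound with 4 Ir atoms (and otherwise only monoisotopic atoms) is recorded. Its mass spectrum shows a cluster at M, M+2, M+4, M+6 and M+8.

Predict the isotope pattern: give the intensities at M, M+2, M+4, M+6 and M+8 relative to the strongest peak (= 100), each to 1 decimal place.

5.3 : 35.4 : 89.2 : 100.0 : 42.0

Expanding (0.37300 + 0.62700)^4:
P(M) = 0.37300^4 = 0.019357
P(M+2) = 4 × 0.37300^3 × 0.62700^1 = 0.130153
P(M+4) = 6 × 0.37300^2 × 0.62700^2 = 0.328174
P(M+6) = 4 × 0.37300^1 × 0.62700^3 = 0.367766
P(M+8) = 0.62700^4 = 0.154550
The M+6 peak is largest (0.367766); scaling to 100 gives 5.3 : 35.4 : 89.2 : 100.0 : 42.0.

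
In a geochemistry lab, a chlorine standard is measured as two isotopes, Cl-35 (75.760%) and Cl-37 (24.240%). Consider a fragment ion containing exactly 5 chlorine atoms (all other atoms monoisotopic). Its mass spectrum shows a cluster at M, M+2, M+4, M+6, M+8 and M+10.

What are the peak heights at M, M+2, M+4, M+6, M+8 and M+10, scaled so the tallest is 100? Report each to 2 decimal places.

62.51 : 100.00 : 63.99 : 20.47 : 3.28 : 0.21

Expanding (0.75760 + 0.24240)^5:
P(M) = 0.75760^5 = 0.249574
P(M+2) = 5 × 0.75760^4 × 0.24240^1 = 0.399266
P(M+4) = 10 × 0.75760^3 × 0.24240^2 = 0.255497
P(M+6) = 10 × 0.75760^2 × 0.24240^3 = 0.081748
P(M+8) = 5 × 0.75760^1 × 0.24240^4 = 0.013078
P(M+10) = 0.24240^5 = 0.000837
The M+2 peak is largest (0.399266); scaling to 100 gives 62.51 : 100.00 : 63.99 : 20.47 : 3.28 : 0.21.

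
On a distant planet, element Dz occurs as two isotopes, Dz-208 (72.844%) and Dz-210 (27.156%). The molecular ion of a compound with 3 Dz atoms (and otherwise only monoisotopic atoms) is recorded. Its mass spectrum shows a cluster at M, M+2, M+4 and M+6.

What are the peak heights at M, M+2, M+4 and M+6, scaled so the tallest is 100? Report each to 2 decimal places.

Expanding (0.72844 + 0.27156)^3:
P(M) = 0.72844^3 = 0.386528
P(M+2) = 3 × 0.72844^2 × 0.27156^1 = 0.432289
P(M+4) = 3 × 0.72844^1 × 0.27156^2 = 0.161156
P(M+6) = 0.27156^3 = 0.020026
The M+2 peak is largest (0.432289); scaling to 100 gives 89.41 : 100.00 : 37.28 : 4.63.

89.41 : 100.00 : 37.28 : 4.63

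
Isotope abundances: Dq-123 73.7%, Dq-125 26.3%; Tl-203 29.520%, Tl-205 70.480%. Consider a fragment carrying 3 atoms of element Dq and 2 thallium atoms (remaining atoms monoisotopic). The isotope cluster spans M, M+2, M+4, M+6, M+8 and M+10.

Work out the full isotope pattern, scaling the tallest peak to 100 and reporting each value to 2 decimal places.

8.93 : 52.22 : 100.00 : 71.22 : 21.39 : 2.31

Element Dq pattern (n=3): 0.40031555 : 0.42856034 : 0.15293266 : 0.01819145
Thallium pattern (n=2): 0.08714304 : 0.41611392 : 0.49674304
Convolve the two distributions (both contribute in 2-u steps):
  M: 0.40031555×0.08714304 = 0.034885
  M+2: 0.40031555×0.41611392 + 0.42856034×0.08714304 = 0.203923
  M+4: 0.40031555×0.49674304 + 0.42856034×0.41611392 + 0.15293266×0.08714304 = 0.390511
  M+6: 0.42856034×0.49674304 + 0.15293266×0.41611392 + 0.01819145×0.08714304 = 0.278107
  M+8: 0.15293266×0.49674304 + 0.01819145×0.41611392 = 0.083538
  M+10: 0.01819145×0.49674304 = 0.009036
Scale to base peak (0.390511) = 100: 8.93 : 52.22 : 100.00 : 71.22 : 21.39 : 2.31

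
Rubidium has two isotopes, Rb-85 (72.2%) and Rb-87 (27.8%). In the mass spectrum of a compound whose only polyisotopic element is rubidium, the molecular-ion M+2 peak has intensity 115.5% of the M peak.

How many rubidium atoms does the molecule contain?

3

The M+2/M ratio from n Rb atoms is n · q/p = n · 0.278/0.722.
n = 1.155 × 0.722/0.278 = 3.00 ≈ 3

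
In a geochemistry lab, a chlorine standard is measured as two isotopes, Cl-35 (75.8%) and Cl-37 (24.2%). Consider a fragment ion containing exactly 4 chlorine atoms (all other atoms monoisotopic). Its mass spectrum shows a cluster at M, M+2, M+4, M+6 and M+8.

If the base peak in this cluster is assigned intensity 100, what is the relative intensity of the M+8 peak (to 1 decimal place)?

Binomial terms of (0.758 + 0.242)^4: M 0.3301, M+2 0.4216, M+4 0.2019, M+6 0.0430, M+8 0.0034 → M+2 is the base peak.
P(M+2) = C(4,1) × 0.758^3 × 0.242^1 = 4 × 0.43551951 × 0.2420 = 0.421583 (base)
P(M+8) = C(4,4) × 0.758^0 × 0.242^4 = 1 × 1.0000 × 0.00342974 = 0.003430
Relative intensity = 0.003430 / 0.421583 × 100 = 0.8

0.8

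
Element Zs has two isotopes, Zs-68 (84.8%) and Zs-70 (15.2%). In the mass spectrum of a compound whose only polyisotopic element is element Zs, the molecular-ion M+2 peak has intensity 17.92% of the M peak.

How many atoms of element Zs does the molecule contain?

1

The M+2/M ratio from n Zs atoms is n · q/p = n · 0.152/0.848.
n = 0.1792 × 0.848/0.152 = 1.00 ≈ 1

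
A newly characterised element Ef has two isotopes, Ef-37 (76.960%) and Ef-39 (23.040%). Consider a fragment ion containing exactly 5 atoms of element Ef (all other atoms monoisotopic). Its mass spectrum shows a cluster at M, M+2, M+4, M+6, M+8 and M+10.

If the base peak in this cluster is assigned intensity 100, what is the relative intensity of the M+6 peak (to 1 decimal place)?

(0.76960 + 0.23040)^5 gives M 0.2700, M+2 0.4041, M+4 0.2420, M+6 0.0724, M+8 0.0108, M+10 0.0006; the largest is M+2.
P(M+2) = C(5,1) × 0.76960^4 × 0.23040^1 = 5 × 0.35080053 × 0.2304 = 0.404122 (base)
P(M+6) = C(5,3) × 0.76960^2 × 0.23040^3 = 10 × 0.59228416 × 0.01223059 = 0.072440
Relative intensity = 0.072440 / 0.404122 × 100 = 17.9

17.9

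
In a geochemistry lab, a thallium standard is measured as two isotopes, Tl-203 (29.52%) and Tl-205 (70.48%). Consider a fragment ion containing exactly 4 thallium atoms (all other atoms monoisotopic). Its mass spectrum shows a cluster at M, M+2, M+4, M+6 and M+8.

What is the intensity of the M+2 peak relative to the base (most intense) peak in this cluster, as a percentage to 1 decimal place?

Term probabilities: M 0.0076, M+2 0.0725, M+4 0.2597, M+6 0.4134, M+8 0.2468. Base peak = M+6.
P(M+6) = C(4,3) × 0.2952^1 × 0.7048^3 = 4 × 0.2952 × 0.35010449 = 0.413403 (base)
P(M+2) = C(4,1) × 0.2952^3 × 0.7048^1 = 4 × 0.02572463 × 0.7048 = 0.072523
Relative intensity = 0.072523 / 0.413403 × 100 = 17.5

17.5%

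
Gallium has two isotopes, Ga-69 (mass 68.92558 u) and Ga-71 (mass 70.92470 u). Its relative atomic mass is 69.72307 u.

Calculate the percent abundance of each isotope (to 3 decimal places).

Writing the weighted mean with unknown fraction x of Ga-69:
68.92558·x + 70.92470·(1 − x) = 69.72307
(68.92558 − 70.92470)·x = 69.72307 − 70.92470
x = -1.20163 / -1.99912 = 0.60108 → 60.108% Ga-69, 39.892% Ga-71.

Ga-69: 60.108%, Ga-71: 39.892%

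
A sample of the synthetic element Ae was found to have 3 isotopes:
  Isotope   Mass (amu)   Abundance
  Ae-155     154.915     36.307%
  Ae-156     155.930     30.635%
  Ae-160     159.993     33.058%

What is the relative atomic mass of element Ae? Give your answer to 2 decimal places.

156.90 amu

The abundance-weighted mean is 0.36307 × 154.915 + 0.30635 × 155.930 + 0.33058 × 159.993
= 56.2450 + 47.7692 + 52.8905 = 156.9047 amu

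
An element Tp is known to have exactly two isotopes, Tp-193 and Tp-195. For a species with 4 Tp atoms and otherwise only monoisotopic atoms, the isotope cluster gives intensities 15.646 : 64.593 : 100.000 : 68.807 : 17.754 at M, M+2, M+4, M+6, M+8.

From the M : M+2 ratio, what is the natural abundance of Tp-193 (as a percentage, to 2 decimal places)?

49.21%

Write p for the Tp-193 fraction. I(M+2)/I(M) = [C(4,1)·p^3·(1−p)] / p^4 = 4·(1−p)/p = 64.593/15.646 = 4.1284
(1−p)/p = 4.1284/4 = 1.0321  ⇒  p = 1/(1 + 1.0321) = 0.4921
Tp-193: 49.21%, Tp-195: 50.79%.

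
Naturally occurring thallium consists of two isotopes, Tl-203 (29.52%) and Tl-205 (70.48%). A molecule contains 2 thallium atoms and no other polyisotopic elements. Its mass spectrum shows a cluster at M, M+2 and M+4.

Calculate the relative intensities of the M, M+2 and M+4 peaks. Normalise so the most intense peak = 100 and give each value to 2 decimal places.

17.54 : 83.77 : 100.00

Expanding (0.2952 + 0.7048)^2:
P(M) = 0.2952^2 = 0.087143
P(M+2) = 2 × 0.2952^1 × 0.7048^1 = 0.416114
P(M+4) = 0.7048^2 = 0.496743
The M+4 peak is largest (0.496743); scaling to 100 gives 17.54 : 83.77 : 100.00.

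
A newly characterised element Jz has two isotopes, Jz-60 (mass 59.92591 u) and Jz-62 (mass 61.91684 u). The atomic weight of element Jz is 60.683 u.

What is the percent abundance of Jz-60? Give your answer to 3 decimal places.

With x = fraction of Jz-60 (so Jz-62 is 1 − x):
59.92591·x + 61.91684·(1 − x) = 60.683
(59.92591 − 61.91684)·x = 60.683 − 61.91684
x = -1.23384 / -1.99093 = 0.61973 → 61.973% Jz-60, 38.027% Jz-62.

61.973%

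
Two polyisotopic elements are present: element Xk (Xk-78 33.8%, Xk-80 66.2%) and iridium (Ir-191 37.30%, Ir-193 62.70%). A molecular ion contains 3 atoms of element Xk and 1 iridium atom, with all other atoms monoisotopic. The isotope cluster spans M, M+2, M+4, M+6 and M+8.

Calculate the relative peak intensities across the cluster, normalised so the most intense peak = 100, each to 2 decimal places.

Element Xk pattern (n=3): 0.03861447 : 0.22688858 : 0.44437942 : 0.29011753
Iridium pattern (n=1): 0.3730 : 0.6270
Convolve the two distributions (both contribute in 2-u steps):
  M: 0.03861447×0.3730 = 0.014403
  M+2: 0.03861447×0.6270 + 0.22688858×0.3730 = 0.108841
  M+4: 0.22688858×0.6270 + 0.44437942×0.3730 = 0.308013
  M+6: 0.44437942×0.6270 + 0.29011753×0.3730 = 0.386840
  M+8: 0.29011753×0.6270 = 0.181904
Scale to base peak (0.386840) = 100: 3.72 : 28.14 : 79.62 : 100.00 : 47.02

3.72 : 28.14 : 79.62 : 100.00 : 47.02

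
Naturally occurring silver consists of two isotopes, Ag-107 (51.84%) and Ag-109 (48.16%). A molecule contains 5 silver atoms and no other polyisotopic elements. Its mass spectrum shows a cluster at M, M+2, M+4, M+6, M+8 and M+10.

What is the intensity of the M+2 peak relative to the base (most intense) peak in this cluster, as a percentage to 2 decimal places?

53.82%

Binomial terms of (0.5184 + 0.4816)^5: M 0.0374, M+2 0.1739, M+4 0.3231, M+6 0.3002, M+8 0.1394, M+10 0.0259 → M+4 is the base peak.
P(M+4) = C(5,2) × 0.5184^3 × 0.4816^2 = 10 × 0.13931407 × 0.23193856 = 0.323123 (base)
P(M+2) = C(5,1) × 0.5184^4 × 0.4816^1 = 5 × 0.07222041 × 0.4816 = 0.173907
Relative intensity = 0.173907 / 0.323123 × 100 = 53.82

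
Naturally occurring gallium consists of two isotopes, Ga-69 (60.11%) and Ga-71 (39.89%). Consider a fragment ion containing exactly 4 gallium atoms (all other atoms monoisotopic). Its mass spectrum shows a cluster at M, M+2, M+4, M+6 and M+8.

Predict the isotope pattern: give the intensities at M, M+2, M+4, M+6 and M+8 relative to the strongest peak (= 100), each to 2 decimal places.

37.67 : 100.00 : 99.54 : 44.04 : 7.31

Each Ga atom is independently Ga-69 (p = 0.6011) or Ga-71 (q = 0.3989); the cluster is the binomial expansion (p + q)^4.
P(M) = 0.6011^4 = 0.130553
P(M+2) = 4 × 0.6011^3 × 0.3989^1 = 0.346549
P(M+4) = 6 × 0.6011^2 × 0.3989^2 = 0.344963
P(M+6) = 4 × 0.6011^1 × 0.3989^3 = 0.152616
P(M+8) = 0.3989^4 = 0.025320
The M+2 peak is largest (0.346549); scaling to 100 gives 37.67 : 100.00 : 99.54 : 44.04 : 7.31.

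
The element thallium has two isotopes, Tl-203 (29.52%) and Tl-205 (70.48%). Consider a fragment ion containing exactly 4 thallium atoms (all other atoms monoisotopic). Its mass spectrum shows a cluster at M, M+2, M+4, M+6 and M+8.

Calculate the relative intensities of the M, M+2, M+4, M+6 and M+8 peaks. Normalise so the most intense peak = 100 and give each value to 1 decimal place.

The 4 Tl atoms are independent, so intensities follow the terms of (0.2952 + 0.7048)^4.
P(M) = 0.2952^4 = 0.007594
P(M+2) = 4 × 0.2952^3 × 0.7048^1 = 0.072523
P(M+4) = 6 × 0.2952^2 × 0.7048^2 = 0.259726
P(M+6) = 4 × 0.2952^1 × 0.7048^3 = 0.413403
P(M+8) = 0.7048^4 = 0.246754
The M+6 peak is largest (0.413403); scaling to 100 gives 1.8 : 17.5 : 62.8 : 100.0 : 59.7.

1.8 : 17.5 : 62.8 : 100.0 : 59.7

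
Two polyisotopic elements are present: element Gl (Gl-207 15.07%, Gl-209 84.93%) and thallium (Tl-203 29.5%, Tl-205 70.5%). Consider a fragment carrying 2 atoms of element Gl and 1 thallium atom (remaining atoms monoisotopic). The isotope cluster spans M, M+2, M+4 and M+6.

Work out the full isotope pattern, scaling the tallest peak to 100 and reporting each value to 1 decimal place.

Element Gl pattern (n=2): 0.02271049 : 0.25597902 : 0.72131049
Thallium pattern (n=1): 0.2950 : 0.7050
Convolve the two distributions (both contribute in 2-u steps):
  M: 0.02271049×0.2950 = 0.006700
  M+2: 0.02271049×0.7050 + 0.25597902×0.2950 = 0.091525
  M+4: 0.25597902×0.7050 + 0.72131049×0.2950 = 0.393252
  M+6: 0.72131049×0.7050 = 0.508524
Scale to base peak (0.508524) = 100: 1.3 : 18.0 : 77.3 : 100.0

1.3 : 18.0 : 77.3 : 100.0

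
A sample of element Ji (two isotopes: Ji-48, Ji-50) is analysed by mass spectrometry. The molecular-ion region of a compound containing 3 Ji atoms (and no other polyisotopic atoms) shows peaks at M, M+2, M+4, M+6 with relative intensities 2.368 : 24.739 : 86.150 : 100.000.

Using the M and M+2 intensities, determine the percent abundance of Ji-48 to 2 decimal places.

Write p for the Ji-48 fraction. I(M+2)/I(M) = [C(3,1)·p^2·(1−p)] / p^3 = 3·(1−p)/p = 24.739/2.368 = 10.4472
(1−p)/p = 10.4472/3 = 3.4824  ⇒  p = 1/(1 + 3.4824) = 0.2231
Ji-48: 22.31%, Ji-50: 77.69%.

22.31%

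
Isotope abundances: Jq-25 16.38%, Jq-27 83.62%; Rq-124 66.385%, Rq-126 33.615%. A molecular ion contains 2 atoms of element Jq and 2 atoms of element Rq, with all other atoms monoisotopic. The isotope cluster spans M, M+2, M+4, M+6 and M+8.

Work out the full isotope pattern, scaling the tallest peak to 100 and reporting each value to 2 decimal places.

2.73 : 30.62 : 100.00 : 79.14 : 18.23

Element Jq pattern (n=2): 0.02683044 : 0.27393912 : 0.69923044
Element Rq pattern (n=2): 0.44069682 : 0.44630635 : 0.11299682
Convolve the two distributions (both contribute in 2-u steps):
  M: 0.02683044×0.44069682 = 0.011824
  M+2: 0.02683044×0.44630635 + 0.27393912×0.44069682 = 0.132699
  M+4: 0.02683044×0.11299682 + 0.27393912×0.44630635 + 0.69923044×0.44069682 = 0.433441
  M+6: 0.27393912×0.11299682 + 0.69923044×0.44630635 = 0.343025
  M+8: 0.69923044×0.11299682 = 0.079011
Scale to base peak (0.433441) = 100: 2.73 : 30.62 : 100.00 : 79.14 : 18.23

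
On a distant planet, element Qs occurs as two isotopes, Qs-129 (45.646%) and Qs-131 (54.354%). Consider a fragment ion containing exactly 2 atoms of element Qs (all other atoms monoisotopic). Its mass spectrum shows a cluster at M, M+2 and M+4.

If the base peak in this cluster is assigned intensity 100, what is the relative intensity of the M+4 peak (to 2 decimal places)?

59.54

(0.45646 + 0.54354)^2 gives M 0.2084, M+2 0.4962, M+4 0.2954; the largest is M+2.
P(M+2) = C(2,1) × 0.45646^1 × 0.54354^1 = 2 × 0.45646 × 0.54354 = 0.496209 (base)
P(M+4) = C(2,2) × 0.45646^0 × 0.54354^2 = 1 × 1.0000 × 0.29543573 = 0.295436
Relative intensity = 0.295436 / 0.496209 × 100 = 59.54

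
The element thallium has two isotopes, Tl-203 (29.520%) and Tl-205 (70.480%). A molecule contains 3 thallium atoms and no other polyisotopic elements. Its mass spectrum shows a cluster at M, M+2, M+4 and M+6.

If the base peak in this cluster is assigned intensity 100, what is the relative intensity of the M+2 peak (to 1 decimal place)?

Term probabilities: M 0.0257, M+2 0.1843, M+4 0.4399, M+6 0.3501. Base peak = M+4.
P(M+4) = C(3,2) × 0.29520^1 × 0.70480^2 = 3 × 0.2952 × 0.49674304 = 0.439916 (base)
P(M+2) = C(3,1) × 0.29520^2 × 0.70480^1 = 3 × 0.08714304 × 0.7048 = 0.184255
Relative intensity = 0.184255 / 0.439916 × 100 = 41.9

41.9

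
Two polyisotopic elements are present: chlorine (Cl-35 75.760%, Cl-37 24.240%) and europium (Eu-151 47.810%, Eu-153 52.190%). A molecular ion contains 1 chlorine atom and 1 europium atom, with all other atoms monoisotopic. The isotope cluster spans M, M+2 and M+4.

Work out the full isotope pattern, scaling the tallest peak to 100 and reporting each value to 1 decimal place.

70.8 : 100.0 : 24.7

Chlorine pattern (n=1): 0.7576 : 0.2424
Europium pattern (n=1): 0.4781 : 0.5219
Convolve the two distributions (both contribute in 2-u steps):
  M: 0.7576×0.4781 = 0.362209
  M+2: 0.7576×0.5219 + 0.2424×0.4781 = 0.511283
  M+4: 0.2424×0.5219 = 0.126509
Scale to base peak (0.511283) = 100: 70.8 : 100.0 : 24.7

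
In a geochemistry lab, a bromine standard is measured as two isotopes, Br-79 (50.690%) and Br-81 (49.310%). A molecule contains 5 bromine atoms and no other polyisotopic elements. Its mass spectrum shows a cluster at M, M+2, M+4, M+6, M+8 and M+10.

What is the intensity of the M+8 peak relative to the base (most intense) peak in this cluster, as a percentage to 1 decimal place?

47.3%

Term probabilities: M 0.0335, M+2 0.1628, M+4 0.3167, M+6 0.3081, M+8 0.1498, M+10 0.0292. Base peak = M+4.
P(M+4) = C(5,2) × 0.50690^3 × 0.49310^2 = 10 × 0.13024674 × 0.24314761 = 0.316692 (base)
P(M+8) = C(5,4) × 0.50690^1 × 0.49310^4 = 5 × 0.5069 × 0.05912076 = 0.149842
Relative intensity = 0.149842 / 0.316692 × 100 = 47.3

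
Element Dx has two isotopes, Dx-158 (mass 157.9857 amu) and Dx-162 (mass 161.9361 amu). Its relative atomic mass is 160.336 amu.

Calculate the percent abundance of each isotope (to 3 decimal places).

With x = fraction of Dx-158 (so Dx-162 is 1 − x):
157.9857·x + 161.9361·(1 − x) = 160.336
(157.9857 − 161.9361)·x = 160.336 − 161.9361
x = -1.6001 / -3.9504 = 0.40505 → 40.505% Dx-158, 59.495% Dx-162.

Dx-158: 40.505%, Dx-162: 59.495%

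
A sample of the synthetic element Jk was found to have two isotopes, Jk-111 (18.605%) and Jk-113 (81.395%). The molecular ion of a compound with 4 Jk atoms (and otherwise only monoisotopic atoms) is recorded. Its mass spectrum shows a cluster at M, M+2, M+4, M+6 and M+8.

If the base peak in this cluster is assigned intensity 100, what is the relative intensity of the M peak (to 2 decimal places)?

Term probabilities: M 0.0012, M+2 0.0210, M+4 0.1376, M+6 0.4013, M+8 0.4389. Base peak = M+8.
P(M+8) = C(4,4) × 0.18605^0 × 0.81395^4 = 1 × 1.0000 × 0.4389256 = 0.438926 (base)
P(M) = C(4,0) × 0.18605^4 × 0.81395^0 = 1 × 0.00119817 × 1.0000 = 0.001198
Relative intensity = 0.001198 / 0.438926 × 100 = 0.27

0.27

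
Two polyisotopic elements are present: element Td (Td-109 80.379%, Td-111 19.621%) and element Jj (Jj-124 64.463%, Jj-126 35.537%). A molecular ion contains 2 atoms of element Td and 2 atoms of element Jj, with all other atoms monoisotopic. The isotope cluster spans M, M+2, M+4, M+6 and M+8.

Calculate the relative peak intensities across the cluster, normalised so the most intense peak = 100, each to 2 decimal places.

Element Td pattern (n=2): 0.64607836 : 0.31542327 : 0.03849836
Element Jj pattern (n=2): 0.41554784 : 0.45816433 : 0.12628784
Convolve the two distributions (both contribute in 2-u steps):
  M: 0.64607836×0.41554784 = 0.268476
  M+2: 0.64607836×0.45816433 + 0.31542327×0.41554784 = 0.427084
  M+4: 0.64607836×0.12628784 + 0.31542327×0.45816433 + 0.03849836×0.41554784 = 0.242105
  M+6: 0.31542327×0.12628784 + 0.03849836×0.45816433 = 0.057473
  M+8: 0.03849836×0.12628784 = 0.004862
Scale to base peak (0.427084) = 100: 62.86 : 100.00 : 56.69 : 13.46 : 1.14

62.86 : 100.00 : 56.69 : 13.46 : 1.14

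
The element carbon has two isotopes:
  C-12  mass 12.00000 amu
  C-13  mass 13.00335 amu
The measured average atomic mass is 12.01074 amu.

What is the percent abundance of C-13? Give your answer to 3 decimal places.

1.070%

With x = fraction of C-12 (so C-13 is 1 − x):
12.00000·x + 13.00335·(1 − x) = 12.01074
(12.00000 − 13.00335)·x = 12.01074 − 13.00335
x = -0.99261 / -1.00335 = 0.98930 → 98.930% C-12, 1.070% C-13.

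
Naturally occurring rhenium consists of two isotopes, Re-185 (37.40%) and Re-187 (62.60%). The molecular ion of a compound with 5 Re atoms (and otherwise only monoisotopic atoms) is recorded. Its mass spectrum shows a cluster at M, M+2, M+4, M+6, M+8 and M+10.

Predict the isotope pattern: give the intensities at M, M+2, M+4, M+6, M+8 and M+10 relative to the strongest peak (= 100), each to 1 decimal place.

Expanding (0.3740 + 0.6260)^5:
P(M) = 0.3740^5 = 0.007317
P(M+2) = 5 × 0.3740^4 × 0.6260^1 = 0.061239
P(M+4) = 10 × 0.3740^3 × 0.6260^2 = 0.205005
P(M+6) = 10 × 0.3740^2 × 0.6260^3 = 0.343136
P(M+8) = 5 × 0.3740^1 × 0.6260^4 = 0.287170
P(M+10) = 0.6260^5 = 0.096133
The M+6 peak is largest (0.343136); scaling to 100 gives 2.1 : 17.8 : 59.7 : 100.0 : 83.7 : 28.0.

2.1 : 17.8 : 59.7 : 100.0 : 83.7 : 28.0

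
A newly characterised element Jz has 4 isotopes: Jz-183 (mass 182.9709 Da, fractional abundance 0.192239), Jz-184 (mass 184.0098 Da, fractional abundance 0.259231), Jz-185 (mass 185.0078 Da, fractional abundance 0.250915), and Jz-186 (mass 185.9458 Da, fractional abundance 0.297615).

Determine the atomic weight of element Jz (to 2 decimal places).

Average mass = Σ (abundance × isotope mass) = 0.192239 × 182.9709 + 0.259231 × 184.0098 + 0.250915 × 185.0078 + 0.297615 × 185.9458
= 35.17414 + 47.70104 + 46.42123 + 55.34026 = 184.63667 Da

184.64 Da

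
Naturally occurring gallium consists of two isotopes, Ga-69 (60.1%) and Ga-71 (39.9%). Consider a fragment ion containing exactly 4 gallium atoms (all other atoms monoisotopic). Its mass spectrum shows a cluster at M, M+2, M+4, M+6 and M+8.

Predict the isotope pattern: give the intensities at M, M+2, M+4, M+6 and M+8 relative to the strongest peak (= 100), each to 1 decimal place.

37.7 : 100.0 : 99.6 : 44.1 : 7.3

Expanding (0.601 + 0.399)^4:
P(M) = 0.601^4 = 0.130466
P(M+2) = 4 × 0.601^3 × 0.399^1 = 0.346463
P(M+4) = 6 × 0.601^2 × 0.399^2 = 0.345021
P(M+6) = 4 × 0.601^1 × 0.399^3 = 0.152705
P(M+8) = 0.399^4 = 0.025345
The M+2 peak is largest (0.346463); scaling to 100 gives 37.7 : 100.0 : 99.6 : 44.1 : 7.3.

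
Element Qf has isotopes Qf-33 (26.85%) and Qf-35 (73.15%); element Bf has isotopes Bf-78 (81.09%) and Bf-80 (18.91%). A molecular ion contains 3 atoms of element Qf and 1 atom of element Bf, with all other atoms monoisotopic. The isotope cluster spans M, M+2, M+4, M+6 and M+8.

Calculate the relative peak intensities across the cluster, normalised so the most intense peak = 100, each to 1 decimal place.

3.9 : 33.1 : 95.1 : 100.0 : 18.6

Element Qf pattern (n=3): 0.01935677 : 0.15820644 : 0.43101681 : 0.39141998
Element Bf pattern (n=1): 0.8109 : 0.1891
Convolve the two distributions (both contribute in 2-u steps):
  M: 0.01935677×0.8109 = 0.015696
  M+2: 0.01935677×0.1891 + 0.15820644×0.8109 = 0.131950
  M+4: 0.15820644×0.1891 + 0.43101681×0.8109 = 0.379428
  M+6: 0.43101681×0.1891 + 0.39141998×0.8109 = 0.398908
  M+8: 0.39141998×0.1891 = 0.074018
Scale to base peak (0.398908) = 100: 3.9 : 33.1 : 95.1 : 100.0 : 18.6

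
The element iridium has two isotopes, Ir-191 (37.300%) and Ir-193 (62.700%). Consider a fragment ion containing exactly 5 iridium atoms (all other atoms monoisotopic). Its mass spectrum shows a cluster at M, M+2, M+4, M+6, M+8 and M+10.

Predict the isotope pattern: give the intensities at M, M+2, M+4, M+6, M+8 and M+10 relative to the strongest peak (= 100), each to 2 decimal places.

2.11 : 17.70 : 59.49 : 100.00 : 84.05 : 28.26

The 5 Ir atoms are independent, so intensities follow the terms of (0.37300 + 0.62700)^5.
P(M) = 0.37300^5 = 0.007220
P(M+2) = 5 × 0.37300^4 × 0.62700^1 = 0.060684
P(M+4) = 10 × 0.37300^3 × 0.62700^2 = 0.204015
P(M+6) = 10 × 0.37300^2 × 0.62700^3 = 0.342942
P(M+8) = 5 × 0.37300^1 × 0.62700^4 = 0.288237
P(M+10) = 0.62700^5 = 0.096903
The M+6 peak is largest (0.342942); scaling to 100 gives 2.11 : 17.70 : 59.49 : 100.00 : 84.05 : 28.26.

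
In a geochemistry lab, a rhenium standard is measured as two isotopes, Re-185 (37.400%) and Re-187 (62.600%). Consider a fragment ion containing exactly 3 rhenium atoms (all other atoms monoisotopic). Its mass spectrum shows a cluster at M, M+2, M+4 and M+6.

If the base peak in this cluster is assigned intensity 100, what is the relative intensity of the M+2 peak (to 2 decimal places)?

(0.37400 + 0.62600)^3 gives M 0.0523, M+2 0.2627, M+4 0.4397, M+6 0.2453; the largest is M+4.
P(M+4) = C(3,2) × 0.37400^1 × 0.62600^2 = 3 × 0.3740 × 0.391876 = 0.439685 (base)
P(M+2) = C(3,1) × 0.37400^2 × 0.62600^1 = 3 × 0.139876 × 0.6260 = 0.262687
Relative intensity = 0.262687 / 0.439685 × 100 = 59.74

59.74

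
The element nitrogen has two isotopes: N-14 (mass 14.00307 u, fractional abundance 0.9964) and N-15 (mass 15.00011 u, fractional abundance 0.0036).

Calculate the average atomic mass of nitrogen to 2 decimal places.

14.01 u

The abundance-weighted mean is 0.9964 × 14.00307 + 0.0036 × 15.00011
= 13.952659 + 0.054000 = 14.006659 u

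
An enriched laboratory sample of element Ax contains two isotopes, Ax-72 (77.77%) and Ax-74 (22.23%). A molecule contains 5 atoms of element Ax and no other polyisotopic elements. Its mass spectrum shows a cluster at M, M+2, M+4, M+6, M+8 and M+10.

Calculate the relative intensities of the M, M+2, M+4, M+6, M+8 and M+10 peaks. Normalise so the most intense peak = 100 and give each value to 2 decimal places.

69.97 : 100.00 : 57.17 : 16.34 : 2.34 : 0.13

Each Ax atom is independently Ax-72 (p = 0.7777) or Ax-74 (q = 0.2223); the cluster is the binomial expansion (p + q)^5.
P(M) = 0.7777^5 = 0.284486
P(M+2) = 5 × 0.7777^4 × 0.2223^1 = 0.406591
P(M+4) = 10 × 0.7777^3 × 0.2223^2 = 0.232442
P(M+6) = 10 × 0.7777^2 × 0.2223^3 = 0.066442
P(M+8) = 5 × 0.7777^1 × 0.2223^4 = 0.009496
P(M+10) = 0.2223^5 = 0.000543
The M+2 peak is largest (0.406591); scaling to 100 gives 69.97 : 100.00 : 57.17 : 16.34 : 2.34 : 0.13.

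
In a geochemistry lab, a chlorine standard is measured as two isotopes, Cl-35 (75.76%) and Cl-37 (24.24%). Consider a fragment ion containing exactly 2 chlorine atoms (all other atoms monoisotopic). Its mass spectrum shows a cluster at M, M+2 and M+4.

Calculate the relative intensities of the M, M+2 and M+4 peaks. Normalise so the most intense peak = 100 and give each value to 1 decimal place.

100.0 : 64.0 : 10.2

Expanding (0.7576 + 0.2424)^2:
P(M) = 0.7576^2 = 0.573958
P(M+2) = 2 × 0.7576^1 × 0.2424^1 = 0.367284
P(M+4) = 0.2424^2 = 0.058758
The M peak is largest (0.573958); scaling to 100 gives 100.0 : 64.0 : 10.2.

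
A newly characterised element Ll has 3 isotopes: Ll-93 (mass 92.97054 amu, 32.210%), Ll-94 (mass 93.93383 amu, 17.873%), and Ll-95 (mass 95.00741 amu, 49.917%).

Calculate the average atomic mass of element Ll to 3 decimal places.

94.159 amu

Average mass = Σ (abundance × isotope mass) = 0.32210 × 92.97054 + 0.17873 × 93.93383 + 0.49917 × 95.00741
= 29.945811 + 16.788793 + 47.424849 = 94.159453 amu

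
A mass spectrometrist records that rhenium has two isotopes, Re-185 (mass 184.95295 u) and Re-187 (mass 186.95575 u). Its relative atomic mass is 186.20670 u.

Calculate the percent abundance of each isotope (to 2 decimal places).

With x = fraction of Re-185 (so Re-187 is 1 − x):
184.95295·x + 186.95575·(1 − x) = 186.20670
(184.95295 − 186.95575)·x = 186.20670 − 186.95575
x = -0.74905 / -2.00280 = 0.37400 → 37.40% Re-185, 62.60% Re-187.

Re-185: 37.40%, Re-187: 62.60%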